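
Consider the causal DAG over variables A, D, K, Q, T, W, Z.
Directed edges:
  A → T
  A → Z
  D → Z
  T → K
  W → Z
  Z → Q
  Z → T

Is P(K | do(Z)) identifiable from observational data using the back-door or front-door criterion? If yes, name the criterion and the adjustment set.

P(K|do(Z)): backdoor, adjust for {A}.

desc(Z)\{Z}={K,Q,T}; candidates ⊆ {A,D,W}.
size 0: {}; under {} Z still reaches {A,D,K,T,W} ∋ K.
{A}: Z⊥K given {A} in G with Z→· removed — back-door holds.
P(K|do(Z)) = Σ_{A} P(K|Z,A)·P(A).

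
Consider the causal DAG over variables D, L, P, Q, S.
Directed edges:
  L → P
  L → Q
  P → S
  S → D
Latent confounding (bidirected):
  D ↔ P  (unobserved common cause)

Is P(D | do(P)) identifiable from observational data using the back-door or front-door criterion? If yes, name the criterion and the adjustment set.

P(D|do(P)): frontdoor, adjust for {S}.

desc(P)\{P}={D,S}; candidates ⊆ {L,Q}.
P↔D: latent back-door arc(s) into P.
size 0: {}; under {} P still reaches {D,L,Q} ∋ D.
size 1: {L}, {Q}; under {L} P still reaches {D} ∋ D.
size 2: {L,Q}; under {L,Q} P still reaches {D} ∋ D.
P↔D cannot be blocked by any observed set — no back-door set.
{S}: (i) intercepts every directed P→D path; (ii) no back-door P→{S}; (iii) {P} blocks every back-door {S}→D. Front-door holds.
P(D|do(P)) = Σ_{S} P(S|P) Σ_{P'} P(D|S,P')P(P').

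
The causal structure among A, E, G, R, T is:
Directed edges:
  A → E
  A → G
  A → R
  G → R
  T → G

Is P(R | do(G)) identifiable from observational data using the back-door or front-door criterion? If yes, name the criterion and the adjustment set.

desc(G)\{G}={R}; candidates ⊆ {A,E,T}.
size 0: {}; under {} G still reaches {A,E,R,T} ∋ R.
{A}: G⊥R given {A} in G with G→· removed — back-door holds.
P(R|do(G)) = Σ_{A} P(R|G,A)·P(A).

P(R|do(G)): backdoor, adjust for {A}.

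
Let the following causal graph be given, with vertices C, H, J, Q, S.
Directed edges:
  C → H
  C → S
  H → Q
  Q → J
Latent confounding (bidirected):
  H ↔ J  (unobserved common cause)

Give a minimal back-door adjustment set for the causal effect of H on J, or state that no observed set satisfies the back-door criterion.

H→J: no observed back-door set.

desc(H)\{H}={J,Q}; candidates ⊆ {C,S}.
H↔J: latent back-door arc(s) into H.
size 0: {}; under {} H still reaches {C,J,S} ∋ J.
size 1: {C}, {S}; under {C} H still reaches {J} ∋ J.
size 2: {C,S}; under {C,S} H still reaches {J} ∋ J.
H↔J cannot be blocked by any observed set — no back-door set.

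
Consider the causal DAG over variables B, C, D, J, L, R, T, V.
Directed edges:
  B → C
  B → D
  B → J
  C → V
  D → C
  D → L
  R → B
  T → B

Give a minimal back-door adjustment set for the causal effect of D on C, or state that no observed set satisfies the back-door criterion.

D→C: minimal back-door set {B}.

desc(D)\{D}={C,L,V}; candidates ⊆ {B,J,R,T}.
size 0: {}; under {} D still reaches {B,C,J,R,T,V} ∋ C.
{B}: D⊥C given {B} in G with D→· removed — back-door holds.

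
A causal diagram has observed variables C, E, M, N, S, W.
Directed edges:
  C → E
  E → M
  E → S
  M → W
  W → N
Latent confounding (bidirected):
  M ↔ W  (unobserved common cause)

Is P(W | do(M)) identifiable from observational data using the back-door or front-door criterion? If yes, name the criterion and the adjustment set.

P(W|do(M)): not identifiable (no BD/FD set).

desc(M)\{M}={N,W}; candidates ⊆ {C,E,S}.
M↔W: latent back-door arc(s) into M.
size 0: {}; under {} M still reaches {C,E,N,S,W} ∋ W.
size 1: {C}, {E}, {S}; under {C} M still reaches {E,N,S,W} ∋ W.
size 2: {C,E}, {C,S}, {E,S}; under {C,E} M still reaches {N,W} ∋ W.
M↔W cannot be blocked by any observed set — no back-door set.
No mediator lies on a directed M→…→W path.
Neither criterion identifies P(W|do(M)) in this graph.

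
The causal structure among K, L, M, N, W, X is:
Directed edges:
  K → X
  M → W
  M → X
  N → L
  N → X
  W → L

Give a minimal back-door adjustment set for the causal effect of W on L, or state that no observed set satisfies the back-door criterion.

W→L: minimal back-door set ∅.

desc(W)\{W}={L}; candidates ⊆ {K,M,N,X}.
∅: W⊥L given ∅ in G with W→· removed — back-door holds.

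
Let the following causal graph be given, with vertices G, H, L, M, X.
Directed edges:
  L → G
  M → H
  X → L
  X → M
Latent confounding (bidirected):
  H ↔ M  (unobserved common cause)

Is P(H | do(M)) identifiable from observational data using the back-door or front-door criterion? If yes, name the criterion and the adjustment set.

desc(M)\{M}={H}; candidates ⊆ {G,L,X}.
M↔H: latent back-door arc(s) into M.
size 0: {}; under {} M still reaches {G,H,L,X} ∋ H.
size 1: {G}, {L}, {X}; under {G} M still reaches {H,L,X} ∋ H.
size 2: {G,L}, {G,X}, {L,X}; under {G,L} M still reaches {H,X} ∋ H.
M↔H cannot be blocked by any observed set — no back-door set.
No mediator lies on a directed M→…→H path.
Neither criterion identifies P(H|do(M)) in this graph.

P(H|do(M)): not identifiable (no BD/FD set).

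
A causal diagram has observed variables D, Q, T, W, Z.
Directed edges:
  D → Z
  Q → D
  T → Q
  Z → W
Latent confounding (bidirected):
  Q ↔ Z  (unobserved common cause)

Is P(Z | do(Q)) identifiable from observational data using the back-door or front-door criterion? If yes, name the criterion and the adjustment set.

desc(Q)\{Q}={D,W,Z}; candidates ⊆ {T}.
Q↔Z: latent back-door arc(s) into Q.
size 0: {}; under {} Q still reaches {T,W,Z} ∋ Z.
size 1: {T}; under {T} Q still reaches {W,Z} ∋ Z.
Q↔Z cannot be blocked by any observed set — no back-door set.
{D}: (i) intercepts every directed Q→Z path; (ii) no back-door Q→{D}; (iii) {Q} blocks every back-door {D}→Z. Front-door holds.
P(Z|do(Q)) = Σ_{D} P(D|Q) Σ_{Q'} P(Z|D,Q')P(Q').

P(Z|do(Q)): frontdoor, adjust for {D}.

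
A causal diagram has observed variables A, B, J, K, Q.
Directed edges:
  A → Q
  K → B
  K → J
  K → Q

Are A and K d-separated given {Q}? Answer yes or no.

Bayes-Ball from A | {Q} reaches {B,J,K}.
K ∈ reach(A|{Q}) ⇒ A ⊥̸ K | {Q}.

No — A and K are d-connected given {Q}.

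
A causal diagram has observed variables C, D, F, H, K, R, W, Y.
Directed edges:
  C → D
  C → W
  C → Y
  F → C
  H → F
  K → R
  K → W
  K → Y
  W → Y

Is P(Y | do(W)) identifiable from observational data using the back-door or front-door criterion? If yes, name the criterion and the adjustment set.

desc(W)\{W}={Y}; candidates ⊆ {C,D,F,H,K,R}.
size 0: {}; under {} W still reaches {C,D,F,H,K,R,Y} ∋ Y.
size 1: {C}, {D}, {F} …(+3); under {C} W still reaches {K,R,Y} ∋ Y.
{C,K}: W⊥Y given {C,K} in G with W→· removed — back-door holds.
P(Y|do(W)) = Σ_{C,K} P(Y|W,C,K)·P(C,K).

P(Y|do(W)): backdoor, adjust for {C, K}.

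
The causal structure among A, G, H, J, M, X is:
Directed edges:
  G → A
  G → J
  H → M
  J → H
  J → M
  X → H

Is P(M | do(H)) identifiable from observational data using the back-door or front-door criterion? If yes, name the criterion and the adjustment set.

P(M|do(H)): backdoor, adjust for {J}.

desc(H)\{H}={M}; candidates ⊆ {A,G,J,X}.
size 0: {}; under {} H still reaches {A,G,J,M,X} ∋ M.
{J}: H⊥M given {J} in G with H→· removed — back-door holds.
P(M|do(H)) = Σ_{J} P(M|H,J)·P(J).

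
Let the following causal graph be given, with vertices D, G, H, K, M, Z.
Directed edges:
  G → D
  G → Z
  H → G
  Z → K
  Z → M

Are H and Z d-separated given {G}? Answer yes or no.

Yes — H ⊥ Z | {G}.

Bayes-Ball from H | {G} reaches ∅.
Z ∉ reach(H|{G}) ⇒ H ⊥ Z | {G}.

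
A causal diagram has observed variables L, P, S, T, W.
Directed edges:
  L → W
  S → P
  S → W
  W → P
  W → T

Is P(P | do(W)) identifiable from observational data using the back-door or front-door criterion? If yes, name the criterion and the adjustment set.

desc(W)\{W}={P,T}; candidates ⊆ {L,S}.
size 0: {}; under {} W still reaches {L,P,S} ∋ P.
{S}: W⊥P given {S} in G with W→· removed — back-door holds.
P(P|do(W)) = Σ_{S} P(P|W,S)·P(S).

P(P|do(W)): backdoor, adjust for {S}.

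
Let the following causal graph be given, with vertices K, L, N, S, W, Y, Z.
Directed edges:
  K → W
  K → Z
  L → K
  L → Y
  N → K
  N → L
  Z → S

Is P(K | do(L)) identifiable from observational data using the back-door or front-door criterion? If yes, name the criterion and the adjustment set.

desc(L)\{L}={K,S,W,Y,Z}; candidates ⊆ {N}.
size 0: {}; under {} L still reaches {K,N,S,W,Z} ∋ K.
{N}: L⊥K given {N} in G with L→· removed — back-door holds.
P(K|do(L)) = Σ_{N} P(K|L,N)·P(N).

P(K|do(L)): backdoor, adjust for {N}.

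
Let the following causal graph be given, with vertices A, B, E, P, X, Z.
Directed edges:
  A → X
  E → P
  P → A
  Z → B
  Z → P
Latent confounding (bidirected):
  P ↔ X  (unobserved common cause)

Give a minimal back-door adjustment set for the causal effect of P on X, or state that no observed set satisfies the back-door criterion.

P→X: no observed back-door set.

desc(P)\{P}={A,X}; candidates ⊆ {B,E,Z}.
P↔X: latent back-door arc(s) into P.
size 0: {}; under {} P still reaches {B,E,X,Z} ∋ X.
size 1: {B}, {E}, {Z}; under {B} P still reaches {E,X,Z} ∋ X.
size 2: {B,E}, {B,Z}, {E,Z}; under {B,E} P still reaches {X,Z} ∋ X.
P↔X cannot be blocked by any observed set — no back-door set.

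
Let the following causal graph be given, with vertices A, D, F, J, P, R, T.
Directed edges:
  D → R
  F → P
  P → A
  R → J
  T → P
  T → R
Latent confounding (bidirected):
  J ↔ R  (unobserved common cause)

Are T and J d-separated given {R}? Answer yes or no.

Bayes-Ball from T | {R} reaches {A,D,J,P}.
J ∈ reach(T|{R}) ⇒ T ⊥̸ J | {R}.

No — T and J are d-connected given {R}.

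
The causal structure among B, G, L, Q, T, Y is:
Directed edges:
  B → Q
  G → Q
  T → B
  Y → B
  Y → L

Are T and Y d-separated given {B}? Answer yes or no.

Bayes-Ball from T | {B} reaches {L,Y}.
Y ∈ reach(T|{B}) ⇒ T ⊥̸ Y | {B}.

No — T and Y are d-connected given {B}.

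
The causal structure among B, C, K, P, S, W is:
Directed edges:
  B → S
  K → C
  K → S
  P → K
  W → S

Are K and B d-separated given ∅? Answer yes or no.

Bayes-Ball from K | ∅ reaches {C,P,S}.
B ∉ reach(K|∅) ⇒ K ⊥ B | ∅.

Yes — K ⊥ B | ∅.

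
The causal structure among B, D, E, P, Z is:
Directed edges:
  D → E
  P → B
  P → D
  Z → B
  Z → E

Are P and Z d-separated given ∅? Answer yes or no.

Yes — P ⊥ Z | ∅.

Bayes-Ball from P | ∅ reaches {B,D,E}.
Z ∉ reach(P|∅) ⇒ P ⊥ Z | ∅.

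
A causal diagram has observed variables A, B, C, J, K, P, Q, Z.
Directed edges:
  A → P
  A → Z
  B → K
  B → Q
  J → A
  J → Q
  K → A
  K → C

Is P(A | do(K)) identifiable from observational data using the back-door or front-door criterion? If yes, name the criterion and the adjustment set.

P(A|do(K)): backdoor, adjust for ∅.

desc(K)\{K}={A,C,P,Z}; candidates ⊆ {B,J,Q}.
∅: K⊥A given ∅ in G with K→· removed — back-door holds.
P(A|do(K)) = P(A|K) — no adjustment needed.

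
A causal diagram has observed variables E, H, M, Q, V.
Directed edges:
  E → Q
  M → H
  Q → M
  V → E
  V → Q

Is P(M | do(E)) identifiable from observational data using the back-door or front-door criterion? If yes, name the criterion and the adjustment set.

desc(E)\{E}={H,M,Q}; candidates ⊆ {V}.
size 0: {}; under {} E still reaches {H,M,Q,V} ∋ M.
{V}: E⊥M given {V} in G with E→· removed — back-door holds.
P(M|do(E)) = Σ_{V} P(M|E,V)·P(V).

P(M|do(E)): backdoor, adjust for {V}.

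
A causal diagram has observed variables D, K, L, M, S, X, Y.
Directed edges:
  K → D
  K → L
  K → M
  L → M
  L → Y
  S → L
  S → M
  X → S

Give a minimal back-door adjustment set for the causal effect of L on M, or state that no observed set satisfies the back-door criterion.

desc(L)\{L}={M,Y}; candidates ⊆ {D,K,S,X}.
size 0: {}; under {} L still reaches {D,K,M,S,X} ∋ M.
size 1: {D}, {K}, {S} …(+1); under {D} L still reaches {K,M,S,X} ∋ M.
{K,S}: L⊥M given {K,S} in G with L→· removed — back-door holds.

L→M: minimal back-door set {K, S}.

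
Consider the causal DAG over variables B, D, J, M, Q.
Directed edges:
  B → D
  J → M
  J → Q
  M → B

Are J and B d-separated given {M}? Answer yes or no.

Bayes-Ball from J | {M} reaches {Q}.
B ∉ reach(J|{M}) ⇒ J ⊥ B | {M}.

Yes — J ⊥ B | {M}.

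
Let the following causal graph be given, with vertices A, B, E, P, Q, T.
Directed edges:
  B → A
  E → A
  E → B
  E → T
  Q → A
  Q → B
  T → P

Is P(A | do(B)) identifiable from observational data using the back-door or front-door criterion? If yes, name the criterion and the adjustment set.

desc(B)\{B}={A}; candidates ⊆ {E,P,Q,T}.
size 0: {}; under {} B still reaches {A,E,P,Q,T} ∋ A.
size 1: {E}, {P}, {Q} …(+1); under {E} B still reaches {A,Q} ∋ A.
{E,Q}: B⊥A given {E,Q} in G with B→· removed — back-door holds.
P(A|do(B)) = Σ_{E,Q} P(A|B,E,Q)·P(E,Q).

P(A|do(B)): backdoor, adjust for {E, Q}.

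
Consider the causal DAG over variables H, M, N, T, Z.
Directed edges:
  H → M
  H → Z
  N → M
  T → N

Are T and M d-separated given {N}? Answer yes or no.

Yes — T ⊥ M | {N}.

Bayes-Ball from T | {N} reaches ∅.
M ∉ reach(T|{N}) ⇒ T ⊥ M | {N}.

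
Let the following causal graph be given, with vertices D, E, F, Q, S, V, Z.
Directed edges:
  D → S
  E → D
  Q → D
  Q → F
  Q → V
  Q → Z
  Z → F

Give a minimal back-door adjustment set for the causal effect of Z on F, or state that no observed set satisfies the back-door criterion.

desc(Z)\{Z}={F}; candidates ⊆ {D,E,Q,S,V}.
size 0: {}; under {} Z still reaches {D,F,Q,S,V} ∋ F.
{Q}: Z⊥F given {Q} in G with Z→· removed — back-door holds.

Z→F: minimal back-door set {Q}.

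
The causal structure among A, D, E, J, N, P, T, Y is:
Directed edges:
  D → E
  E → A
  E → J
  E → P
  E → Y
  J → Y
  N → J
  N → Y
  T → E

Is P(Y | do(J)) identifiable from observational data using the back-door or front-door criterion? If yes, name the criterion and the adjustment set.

desc(J)\{J}={Y}; candidates ⊆ {A,D,E,N,P,T}.
size 0: {}; under {} J still reaches {A,D,E,N,P,T,Y} ∋ Y.
size 1: {A}, {D}, {E} …(+3); under {A} J still reaches {D,E,N,P,T,Y} ∋ Y.
{E,N}: J⊥Y given {E,N} in G with J→· removed — back-door holds.
P(Y|do(J)) = Σ_{E,N} P(Y|J,E,N)·P(E,N).

P(Y|do(J)): backdoor, adjust for {E, N}.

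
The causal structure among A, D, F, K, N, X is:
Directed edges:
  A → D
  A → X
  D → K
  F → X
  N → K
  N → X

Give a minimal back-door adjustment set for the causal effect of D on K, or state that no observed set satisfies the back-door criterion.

desc(D)\{D}={K}; candidates ⊆ {A,F,N,X}.
∅: D⊥K given ∅ in G with D→· removed — back-door holds.

D→K: minimal back-door set ∅.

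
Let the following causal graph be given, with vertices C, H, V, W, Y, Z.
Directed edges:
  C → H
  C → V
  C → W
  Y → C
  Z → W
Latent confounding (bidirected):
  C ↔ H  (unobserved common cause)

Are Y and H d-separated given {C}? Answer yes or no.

Bayes-Ball from Y | {C} reaches {H}.
H ∈ reach(Y|{C}) ⇒ Y ⊥̸ H | {C}.

No — Y and H are d-connected given {C}.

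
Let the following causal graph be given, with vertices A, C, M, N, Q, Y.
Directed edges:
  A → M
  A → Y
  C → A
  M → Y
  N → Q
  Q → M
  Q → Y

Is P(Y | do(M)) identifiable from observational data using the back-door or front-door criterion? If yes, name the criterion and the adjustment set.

P(Y|do(M)): backdoor, adjust for {A, Q}.

desc(M)\{M}={Y}; candidates ⊆ {A,C,N,Q}.
size 0: {}; under {} M still reaches {A,C,N,Q,Y} ∋ Y.
size 1: {A}, {C}, {N} …(+1); under {A} M still reaches {N,Q,Y} ∋ Y.
{A,Q}: M⊥Y given {A,Q} in G with M→· removed — back-door holds.
P(Y|do(M)) = Σ_{A,Q} P(Y|M,A,Q)·P(A,Q).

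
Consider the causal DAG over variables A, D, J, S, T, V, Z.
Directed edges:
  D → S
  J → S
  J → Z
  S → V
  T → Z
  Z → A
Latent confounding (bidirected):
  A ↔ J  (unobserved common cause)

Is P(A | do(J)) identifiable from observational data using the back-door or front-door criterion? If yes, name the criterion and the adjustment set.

P(A|do(J)): frontdoor, adjust for {Z}.

desc(J)\{J}={A,S,V,Z}; candidates ⊆ {D,T}.
J↔A: latent back-door arc(s) into J.
size 0: {}; under {} J still reaches {A} ∋ A.
size 1: {D}, {T}; under {D} J still reaches {A} ∋ A.
size 2: {D,T}; under {D,T} J still reaches {A} ∋ A.
J↔A cannot be blocked by any observed set — no back-door set.
{Z}: (i) intercepts every directed J→A path; (ii) no back-door J→{Z}; (iii) {J} blocks every back-door {Z}→A. Front-door holds.
P(A|do(J)) = Σ_{Z} P(Z|J) Σ_{J'} P(A|Z,J')P(J').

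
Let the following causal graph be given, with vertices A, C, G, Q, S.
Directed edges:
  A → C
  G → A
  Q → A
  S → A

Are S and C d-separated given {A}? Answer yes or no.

Yes — S ⊥ C | {A}.

Bayes-Ball from S | {A} reaches {G,Q}.
C ∉ reach(S|{A}) ⇒ S ⊥ C | {A}.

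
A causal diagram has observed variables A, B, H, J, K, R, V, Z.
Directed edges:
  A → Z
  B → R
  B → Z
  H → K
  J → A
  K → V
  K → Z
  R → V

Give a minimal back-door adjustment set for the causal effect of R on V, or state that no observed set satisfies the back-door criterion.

R→V: minimal back-door set ∅.

desc(R)\{R}={V}; candidates ⊆ {A,B,H,J,K,Z}.
∅: R⊥V given ∅ in G with R→· removed — back-door holds.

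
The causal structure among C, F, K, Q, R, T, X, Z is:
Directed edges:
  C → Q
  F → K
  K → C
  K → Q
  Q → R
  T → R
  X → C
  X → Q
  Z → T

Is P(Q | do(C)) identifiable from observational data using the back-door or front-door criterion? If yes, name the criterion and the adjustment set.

desc(C)\{C}={Q,R}; candidates ⊆ {F,K,T,X,Z}.
size 0: {}; under {} C still reaches {F,K,Q,R,X} ∋ Q.
size 1: {F}, {K}, {T} …(+2); under {F} C still reaches {K,Q,R,X} ∋ Q.
{K,X}: C⊥Q given {K,X} in G with C→· removed — back-door holds.
P(Q|do(C)) = Σ_{K,X} P(Q|C,K,X)·P(K,X).

P(Q|do(C)): backdoor, adjust for {K, X}.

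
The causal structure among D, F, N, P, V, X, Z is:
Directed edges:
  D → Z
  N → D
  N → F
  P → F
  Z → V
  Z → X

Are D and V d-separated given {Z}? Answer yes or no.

Yes — D ⊥ V | {Z}.

Bayes-Ball from D | {Z} reaches {F,N}.
V ∉ reach(D|{Z}) ⇒ D ⊥ V | {Z}.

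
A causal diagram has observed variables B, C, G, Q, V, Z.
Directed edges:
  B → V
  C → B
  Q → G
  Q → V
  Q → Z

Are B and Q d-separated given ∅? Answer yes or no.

Bayes-Ball from B | ∅ reaches {C,V}.
Q ∉ reach(B|∅) ⇒ B ⊥ Q | ∅.

Yes — B ⊥ Q | ∅.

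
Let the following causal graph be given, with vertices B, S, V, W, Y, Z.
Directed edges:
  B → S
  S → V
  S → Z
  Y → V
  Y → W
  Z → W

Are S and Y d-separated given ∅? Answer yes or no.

Yes — S ⊥ Y | ∅.

Bayes-Ball from S | ∅ reaches {B,V,W,Z}.
Y ∉ reach(S|∅) ⇒ S ⊥ Y | ∅.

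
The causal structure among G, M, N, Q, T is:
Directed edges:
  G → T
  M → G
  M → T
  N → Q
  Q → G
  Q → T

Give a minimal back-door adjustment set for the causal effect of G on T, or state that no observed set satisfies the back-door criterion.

G→T: minimal back-door set {M, Q}.

desc(G)\{G}={T}; candidates ⊆ {M,N,Q}.
size 0: {}; under {} G still reaches {M,N,Q,T} ∋ T.
size 1: {M}, {N}, {Q}; under {M} G still reaches {N,Q,T} ∋ T.
{M,Q}: G⊥T given {M,Q} in G with G→· removed — back-door holds.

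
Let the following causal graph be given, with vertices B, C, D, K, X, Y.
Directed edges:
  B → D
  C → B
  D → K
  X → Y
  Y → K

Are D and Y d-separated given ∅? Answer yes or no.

Bayes-Ball from D | ∅ reaches {B,C,K}.
Y ∉ reach(D|∅) ⇒ D ⊥ Y | ∅.

Yes — D ⊥ Y | ∅.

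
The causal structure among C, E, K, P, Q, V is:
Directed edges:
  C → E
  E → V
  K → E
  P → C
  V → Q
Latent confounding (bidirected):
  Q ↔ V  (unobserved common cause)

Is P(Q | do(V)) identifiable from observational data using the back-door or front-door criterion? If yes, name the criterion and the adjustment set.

desc(V)\{V}={Q}; candidates ⊆ {C,E,K,P}.
V↔Q: latent back-door arc(s) into V.
size 0: {}; under {} V still reaches {C,E,K,P,Q} ∋ Q.
size 1: {C}, {E}, {K} …(+1); under {C} V still reaches {E,K,Q} ∋ Q.
size 2: {C,E}, {C,K}, {C,P} …(+3); under {C,E} V still reaches {Q} ∋ Q.
V↔Q cannot be blocked by any observed set — no back-door set.
No mediator lies on a directed V→…→Q path.
Neither criterion identifies P(Q|do(V)) in this graph.

P(Q|do(V)): not identifiable (no BD/FD set).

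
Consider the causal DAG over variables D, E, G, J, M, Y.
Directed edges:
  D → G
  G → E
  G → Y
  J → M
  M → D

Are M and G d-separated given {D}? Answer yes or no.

Yes — M ⊥ G | {D}.

Bayes-Ball from M | {D} reaches {J}.
G ∉ reach(M|{D}) ⇒ M ⊥ G | {D}.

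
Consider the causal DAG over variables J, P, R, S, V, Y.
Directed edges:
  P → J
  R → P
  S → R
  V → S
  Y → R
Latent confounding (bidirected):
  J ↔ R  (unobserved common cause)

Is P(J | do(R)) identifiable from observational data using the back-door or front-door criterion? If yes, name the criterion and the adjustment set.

desc(R)\{R}={J,P}; candidates ⊆ {S,V,Y}.
R↔J: latent back-door arc(s) into R.
size 0: {}; under {} R still reaches {J,S,V,Y} ∋ J.
size 1: {S}, {V}, {Y}; under {S} R still reaches {J,Y} ∋ J.
size 2: {S,V}, {S,Y}, {V,Y}; under {S,V} R still reaches {J,Y} ∋ J.
R↔J cannot be blocked by any observed set — no back-door set.
{P}: (i) intercepts every directed R→J path; (ii) no back-door R→{P}; (iii) {R} blocks every back-door {P}→J. Front-door holds.
P(J|do(R)) = Σ_{P} P(P|R) Σ_{R'} P(J|P,R')P(R').

P(J|do(R)): frontdoor, adjust for {P}.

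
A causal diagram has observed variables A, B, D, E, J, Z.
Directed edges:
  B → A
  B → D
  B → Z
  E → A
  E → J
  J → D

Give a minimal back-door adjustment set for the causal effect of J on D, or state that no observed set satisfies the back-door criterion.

desc(J)\{J}={D}; candidates ⊆ {A,B,E,Z}.
∅: J⊥D given ∅ in G with J→· removed — back-door holds.

J→D: minimal back-door set ∅.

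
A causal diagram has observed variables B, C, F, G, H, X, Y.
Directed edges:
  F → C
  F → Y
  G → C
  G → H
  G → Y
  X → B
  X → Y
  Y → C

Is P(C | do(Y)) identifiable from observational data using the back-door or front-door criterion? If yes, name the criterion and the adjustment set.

P(C|do(Y)): backdoor, adjust for {F, G}.

desc(Y)\{Y}={C}; candidates ⊆ {B,F,G,H,X}.
size 0: {}; under {} Y still reaches {B,C,F,G,H,X} ∋ C.
size 1: {B}, {F}, {G} …(+2); under {B} Y still reaches {C,F,G,H,X} ∋ C.
{F,G}: Y⊥C given {F,G} in G with Y→· removed — back-door holds.
P(C|do(Y)) = Σ_{F,G} P(C|Y,F,G)·P(F,G).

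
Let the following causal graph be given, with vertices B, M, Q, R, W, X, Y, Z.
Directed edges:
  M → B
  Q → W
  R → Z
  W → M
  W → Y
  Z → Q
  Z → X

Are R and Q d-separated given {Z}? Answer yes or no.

Bayes-Ball from R | {Z} reaches ∅.
Q ∉ reach(R|{Z}) ⇒ R ⊥ Q | {Z}.

Yes — R ⊥ Q | {Z}.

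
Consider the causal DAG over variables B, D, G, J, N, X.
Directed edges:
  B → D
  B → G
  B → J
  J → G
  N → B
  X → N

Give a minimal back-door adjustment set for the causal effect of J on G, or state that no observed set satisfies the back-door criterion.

J→G: minimal back-door set {B}.

desc(J)\{J}={G}; candidates ⊆ {B,D,N,X}.
size 0: {}; under {} J still reaches {B,D,G,N,X} ∋ G.
{B}: J⊥G given {B} in G with J→· removed — back-door holds.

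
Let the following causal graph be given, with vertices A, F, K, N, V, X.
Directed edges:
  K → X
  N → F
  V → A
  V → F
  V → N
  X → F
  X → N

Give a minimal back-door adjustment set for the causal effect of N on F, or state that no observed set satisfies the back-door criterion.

N→F: minimal back-door set {V, X}.

desc(N)\{N}={F}; candidates ⊆ {A,K,V,X}.
size 0: {}; under {} N still reaches {A,F,K,V,X} ∋ F.
size 1: {A}, {K}, {V} …(+1); under {A} N still reaches {F,K,V,X} ∋ F.
{V,X}: N⊥F given {V,X} in G with N→· removed — back-door holds.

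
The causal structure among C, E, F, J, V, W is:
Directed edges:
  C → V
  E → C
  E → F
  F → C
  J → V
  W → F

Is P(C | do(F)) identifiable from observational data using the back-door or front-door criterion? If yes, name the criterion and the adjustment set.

desc(F)\{F}={C,V}; candidates ⊆ {E,J,W}.
size 0: {}; under {} F still reaches {C,E,V,W} ∋ C.
{E}: F⊥C given {E} in G with F→· removed — back-door holds.
P(C|do(F)) = Σ_{E} P(C|F,E)·P(E).

P(C|do(F)): backdoor, adjust for {E}.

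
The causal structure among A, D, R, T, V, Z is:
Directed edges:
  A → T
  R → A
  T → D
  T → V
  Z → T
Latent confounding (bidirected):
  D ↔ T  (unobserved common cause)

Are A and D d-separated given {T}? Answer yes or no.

No — A and D are d-connected given {T}.

Bayes-Ball from A | {T} reaches {D,R,Z}.
D ∈ reach(A|{T}) ⇒ A ⊥̸ D | {T}.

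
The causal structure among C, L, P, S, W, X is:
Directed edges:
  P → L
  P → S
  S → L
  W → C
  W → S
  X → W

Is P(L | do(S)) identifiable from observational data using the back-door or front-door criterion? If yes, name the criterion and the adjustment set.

desc(S)\{S}={L}; candidates ⊆ {C,P,W,X}.
size 0: {}; under {} S still reaches {C,L,P,W,X} ∋ L.
{P}: S⊥L given {P} in G with S→· removed — back-door holds.
P(L|do(S)) = Σ_{P} P(L|S,P)·P(P).

P(L|do(S)): backdoor, adjust for {P}.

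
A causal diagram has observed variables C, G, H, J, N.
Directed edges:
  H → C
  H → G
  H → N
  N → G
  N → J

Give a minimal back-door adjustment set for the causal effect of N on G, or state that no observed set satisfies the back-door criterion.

desc(N)\{N}={G,J}; candidates ⊆ {C,H}.
size 0: {}; under {} N still reaches {C,G,H} ∋ G.
{H}: N⊥G given {H} in G with N→· removed — back-door holds.

N→G: minimal back-door set {H}.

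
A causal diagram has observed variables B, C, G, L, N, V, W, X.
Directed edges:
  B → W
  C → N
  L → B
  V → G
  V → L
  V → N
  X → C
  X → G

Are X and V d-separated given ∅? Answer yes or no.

Yes — X ⊥ V | ∅.

Bayes-Ball from X | ∅ reaches {C,G,N}.
V ∉ reach(X|∅) ⇒ X ⊥ V | ∅.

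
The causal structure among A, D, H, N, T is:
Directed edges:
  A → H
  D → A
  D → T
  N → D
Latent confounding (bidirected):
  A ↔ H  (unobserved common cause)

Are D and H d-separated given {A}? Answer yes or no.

Bayes-Ball from D | {A} reaches {H,N,T}.
H ∈ reach(D|{A}) ⇒ D ⊥̸ H | {A}.

No — D and H are d-connected given {A}.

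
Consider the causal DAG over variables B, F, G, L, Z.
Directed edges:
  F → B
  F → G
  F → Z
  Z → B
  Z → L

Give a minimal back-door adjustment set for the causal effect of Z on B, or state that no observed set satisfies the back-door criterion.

Z→B: minimal back-door set {F}.

desc(Z)\{Z}={B,L}; candidates ⊆ {F,G}.
size 0: {}; under {} Z still reaches {B,F,G} ∋ B.
{F}: Z⊥B given {F} in G with Z→· removed — back-door holds.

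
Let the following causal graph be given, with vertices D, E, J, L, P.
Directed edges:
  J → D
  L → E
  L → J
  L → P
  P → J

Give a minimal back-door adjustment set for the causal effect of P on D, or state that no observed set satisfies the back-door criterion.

desc(P)\{P}={D,J}; candidates ⊆ {E,L}.
size 0: {}; under {} P still reaches {D,E,J,L} ∋ D.
{L}: P⊥D given {L} in G with P→· removed — back-door holds.

P→D: minimal back-door set {L}.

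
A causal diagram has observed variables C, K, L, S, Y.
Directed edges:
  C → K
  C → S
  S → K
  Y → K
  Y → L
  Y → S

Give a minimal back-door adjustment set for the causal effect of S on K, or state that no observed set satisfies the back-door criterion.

S→K: minimal back-door set {C, Y}.

desc(S)\{S}={K}; candidates ⊆ {C,L,Y}.
size 0: {}; under {} S still reaches {C,K,L,Y} ∋ K.
size 1: {C}, {L}, {Y}; under {C} S still reaches {K,L,Y} ∋ K.
{C,Y}: S⊥K given {C,Y} in G with S→· removed — back-door holds.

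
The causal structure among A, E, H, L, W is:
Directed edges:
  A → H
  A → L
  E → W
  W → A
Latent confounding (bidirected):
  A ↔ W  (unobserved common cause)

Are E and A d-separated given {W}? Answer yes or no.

No — E and A are d-connected given {W}.

Bayes-Ball from E | {W} reaches {A,H,L}.
A ∈ reach(E|{W}) ⇒ E ⊥̸ A | {W}.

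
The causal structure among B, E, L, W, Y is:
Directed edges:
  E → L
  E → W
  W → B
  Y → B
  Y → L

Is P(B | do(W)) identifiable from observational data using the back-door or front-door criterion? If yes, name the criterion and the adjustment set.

desc(W)\{W}={B}; candidates ⊆ {E,L,Y}.
∅: W⊥B given ∅ in G with W→· removed — back-door holds.
P(B|do(W)) = P(B|W) — no adjustment needed.

P(B|do(W)): backdoor, adjust for ∅.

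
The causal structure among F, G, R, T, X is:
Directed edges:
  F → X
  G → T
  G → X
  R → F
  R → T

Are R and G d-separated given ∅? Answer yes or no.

Bayes-Ball from R | ∅ reaches {F,T,X}.
G ∉ reach(R|∅) ⇒ R ⊥ G | ∅.

Yes — R ⊥ G | ∅.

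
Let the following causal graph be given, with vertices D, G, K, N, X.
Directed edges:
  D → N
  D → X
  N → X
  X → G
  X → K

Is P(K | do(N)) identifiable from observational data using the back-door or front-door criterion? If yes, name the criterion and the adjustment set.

desc(N)\{N}={G,K,X}; candidates ⊆ {D}.
size 0: {}; under {} N still reaches {D,G,K,X} ∋ K.
{D}: N⊥K given {D} in G with N→· removed — back-door holds.
P(K|do(N)) = Σ_{D} P(K|N,D)·P(D).

P(K|do(N)): backdoor, adjust for {D}.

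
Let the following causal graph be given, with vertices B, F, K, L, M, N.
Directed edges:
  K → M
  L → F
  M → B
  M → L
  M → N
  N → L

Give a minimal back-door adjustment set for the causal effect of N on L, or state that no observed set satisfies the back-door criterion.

N→L: minimal back-door set {M}.

desc(N)\{N}={F,L}; candidates ⊆ {B,K,M}.
size 0: {}; under {} N still reaches {B,F,K,L,M} ∋ L.
{M}: N⊥L given {M} in G with N→· removed — back-door holds.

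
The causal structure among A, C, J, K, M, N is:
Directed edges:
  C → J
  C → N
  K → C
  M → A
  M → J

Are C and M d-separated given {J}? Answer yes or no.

No — C and M are d-connected given {J}.

Bayes-Ball from C | {J} reaches {A,K,M,N}.
M ∈ reach(C|{J}) ⇒ C ⊥̸ M | {J}.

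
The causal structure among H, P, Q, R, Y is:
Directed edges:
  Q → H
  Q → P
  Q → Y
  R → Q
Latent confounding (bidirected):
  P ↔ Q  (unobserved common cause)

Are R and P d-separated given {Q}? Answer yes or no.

Bayes-Ball from R | {Q} reaches {P}.
P ∈ reach(R|{Q}) ⇒ R ⊥̸ P | {Q}.

No — R and P are d-connected given {Q}.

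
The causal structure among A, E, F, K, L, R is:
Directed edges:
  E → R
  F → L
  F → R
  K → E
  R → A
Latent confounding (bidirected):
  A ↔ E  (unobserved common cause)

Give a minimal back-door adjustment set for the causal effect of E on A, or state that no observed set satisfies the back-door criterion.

E→A: no observed back-door set.

desc(E)\{E}={A,R}; candidates ⊆ {F,K,L}.
E↔A: latent back-door arc(s) into E.
size 0: {}; under {} E still reaches {A,K} ∋ A.
size 1: {F}, {K}, {L}; under {F} E still reaches {A,K} ∋ A.
size 2: {F,K}, {F,L}, {K,L}; under {F,K} E still reaches {A} ∋ A.
E↔A cannot be blocked by any observed set — no back-door set.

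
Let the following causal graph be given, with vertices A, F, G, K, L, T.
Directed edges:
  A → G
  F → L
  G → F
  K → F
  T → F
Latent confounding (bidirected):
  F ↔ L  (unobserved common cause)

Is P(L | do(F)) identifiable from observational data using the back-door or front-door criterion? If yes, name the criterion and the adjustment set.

desc(F)\{F}={L}; candidates ⊆ {A,G,K,T}.
F↔L: latent back-door arc(s) into F.
size 0: {}; under {} F still reaches {A,G,K,L,T} ∋ L.
size 1: {A}, {G}, {K} …(+1); under {A} F still reaches {G,K,L,T} ∋ L.
size 2: {A,G}, {A,K}, {A,T} …(+3); under {A,G} F still reaches {K,L,T} ∋ L.
F↔L cannot be blocked by any observed set — no back-door set.
No mediator lies on a directed F→…→L path.
Neither criterion identifies P(L|do(F)) in this graph.

P(L|do(F)): not identifiable (no BD/FD set).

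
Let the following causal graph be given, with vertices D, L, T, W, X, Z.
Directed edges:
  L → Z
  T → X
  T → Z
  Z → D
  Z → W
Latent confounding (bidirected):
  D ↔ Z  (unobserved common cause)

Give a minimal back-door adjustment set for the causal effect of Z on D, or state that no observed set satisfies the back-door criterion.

Z→D: no observed back-door set.

desc(Z)\{Z}={D,W}; candidates ⊆ {L,T,X}.
Z↔D: latent back-door arc(s) into Z.
size 0: {}; under {} Z still reaches {D,L,T,X} ∋ D.
size 1: {L}, {T}, {X}; under {L} Z still reaches {D,T,X} ∋ D.
size 2: {L,T}, {L,X}, {T,X}; under {L,T} Z still reaches {D} ∋ D.
Z↔D cannot be blocked by any observed set — no back-door set.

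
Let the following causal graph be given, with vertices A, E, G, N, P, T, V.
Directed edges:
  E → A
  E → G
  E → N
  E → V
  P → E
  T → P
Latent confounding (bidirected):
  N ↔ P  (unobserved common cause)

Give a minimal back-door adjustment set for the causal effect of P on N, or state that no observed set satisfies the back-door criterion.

desc(P)\{P}={A,E,G,N,V}; candidates ⊆ {T}.
P↔N: latent back-door arc(s) into P.
size 0: {}; under {} P still reaches {N,T} ∋ N.
size 1: {T}; under {T} P still reaches {N} ∋ N.
P↔N cannot be blocked by any observed set — no back-door set.

P→N: no observed back-door set.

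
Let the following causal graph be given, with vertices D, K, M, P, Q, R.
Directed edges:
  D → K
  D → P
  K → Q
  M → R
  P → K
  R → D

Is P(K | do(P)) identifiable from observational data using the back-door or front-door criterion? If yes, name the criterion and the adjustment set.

P(K|do(P)): backdoor, adjust for {D}.

desc(P)\{P}={K,Q}; candidates ⊆ {D,M,R}.
size 0: {}; under {} P still reaches {D,K,M,Q,R} ∋ K.
{D}: P⊥K given {D} in G with P→· removed — back-door holds.
P(K|do(P)) = Σ_{D} P(K|P,D)·P(D).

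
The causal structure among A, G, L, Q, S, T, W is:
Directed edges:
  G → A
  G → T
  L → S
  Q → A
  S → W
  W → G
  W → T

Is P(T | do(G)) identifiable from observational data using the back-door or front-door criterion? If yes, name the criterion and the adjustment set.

P(T|do(G)): backdoor, adjust for {W}.

desc(G)\{G}={A,T}; candidates ⊆ {L,Q,S,W}.
size 0: {}; under {} G still reaches {L,S,T,W} ∋ T.
{W}: G⊥T given {W} in G with G→· removed — back-door holds.
P(T|do(G)) = Σ_{W} P(T|G,W)·P(W).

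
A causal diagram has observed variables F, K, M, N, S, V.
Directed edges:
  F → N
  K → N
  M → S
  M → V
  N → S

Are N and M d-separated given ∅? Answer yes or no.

Bayes-Ball from N | ∅ reaches {F,K,S}.
M ∉ reach(N|∅) ⇒ N ⊥ M | ∅.

Yes — N ⊥ M | ∅.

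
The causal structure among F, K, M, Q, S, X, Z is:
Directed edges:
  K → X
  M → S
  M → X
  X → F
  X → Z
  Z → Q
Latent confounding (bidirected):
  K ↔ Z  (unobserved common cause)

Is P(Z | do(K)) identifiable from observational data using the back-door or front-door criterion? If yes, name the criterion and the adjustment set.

desc(K)\{K}={F,Q,X,Z}; candidates ⊆ {M,S}.
K↔Z: latent back-door arc(s) into K.
size 0: {}; under {} K still reaches {Q,Z} ∋ Z.
size 1: {M}, {S}; under {M} K still reaches {Q,Z} ∋ Z.
size 2: {M,S}; under {M,S} K still reaches {Q,Z} ∋ Z.
K↔Z cannot be blocked by any observed set — no back-door set.
{X}: (i) intercepts every directed K→Z path; (ii) no back-door K→{X}; (iii) {K} blocks every back-door {X}→Z. Front-door holds.
P(Z|do(K)) = Σ_{X} P(X|K) Σ_{K'} P(Z|X,K')P(K').

P(Z|do(K)): frontdoor, adjust for {X}.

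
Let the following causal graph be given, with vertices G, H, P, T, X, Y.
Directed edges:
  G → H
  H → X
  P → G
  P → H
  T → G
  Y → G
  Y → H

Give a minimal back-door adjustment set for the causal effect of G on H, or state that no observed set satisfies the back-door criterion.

G→H: minimal back-door set {P, Y}.

desc(G)\{G}={H,X}; candidates ⊆ {P,T,Y}.
size 0: {}; under {} G still reaches {H,P,T,X,Y} ∋ H.
size 1: {P}, {T}, {Y}; under {P} G still reaches {H,T,X,Y} ∋ H.
{P,Y}: G⊥H given {P,Y} in G with G→· removed — back-door holds.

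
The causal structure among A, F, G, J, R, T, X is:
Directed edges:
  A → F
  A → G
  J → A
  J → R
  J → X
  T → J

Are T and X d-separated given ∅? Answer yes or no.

Bayes-Ball from T | ∅ reaches {A,F,G,J,R,X}.
X ∈ reach(T|∅) ⇒ T ⊥̸ X | ∅.

No — T and X are d-connected given ∅.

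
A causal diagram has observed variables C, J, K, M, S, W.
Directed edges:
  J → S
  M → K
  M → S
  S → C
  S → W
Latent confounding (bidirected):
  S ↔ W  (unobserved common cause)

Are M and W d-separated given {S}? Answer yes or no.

No — M and W are d-connected given {S}.

Bayes-Ball from M | {S} reaches {J,K,W}.
W ∈ reach(M|{S}) ⇒ M ⊥̸ W | {S}.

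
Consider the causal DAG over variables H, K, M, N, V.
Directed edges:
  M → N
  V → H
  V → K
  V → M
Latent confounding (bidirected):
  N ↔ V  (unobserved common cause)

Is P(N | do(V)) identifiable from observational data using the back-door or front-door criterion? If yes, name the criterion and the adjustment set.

desc(V)\{V}={H,K,M,N}; candidates ⊆ {—}.
V↔N: latent back-door arc(s) into V.
size 0: {}; under {} V still reaches {N} ∋ N.
V↔N cannot be blocked by any observed set — no back-door set.
{M}: (i) intercepts every directed V→N path; (ii) no back-door V→{M}; (iii) {V} blocks every back-door {M}→N. Front-door holds.
P(N|do(V)) = Σ_{M} P(M|V) Σ_{V'} P(N|M,V')P(V').

P(N|do(V)): frontdoor, adjust for {M}.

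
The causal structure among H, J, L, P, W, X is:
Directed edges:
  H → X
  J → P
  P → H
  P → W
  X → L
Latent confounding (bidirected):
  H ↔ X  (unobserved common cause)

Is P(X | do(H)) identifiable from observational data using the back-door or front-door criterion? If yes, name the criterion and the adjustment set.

desc(H)\{H}={L,X}; candidates ⊆ {J,P,W}.
H↔X: latent back-door arc(s) into H.
size 0: {}; under {} H still reaches {J,L,P,W,X} ∋ X.
size 1: {J}, {P}, {W}; under {J} H still reaches {L,P,W,X} ∋ X.
size 2: {J,P}, {J,W}, {P,W}; under {J,P} H still reaches {L,X} ∋ X.
H↔X cannot be blocked by any observed set — no back-door set.
No mediator lies on a directed H→…→X path.
Neither criterion identifies P(X|do(H)) in this graph.

P(X|do(H)): not identifiable (no BD/FD set).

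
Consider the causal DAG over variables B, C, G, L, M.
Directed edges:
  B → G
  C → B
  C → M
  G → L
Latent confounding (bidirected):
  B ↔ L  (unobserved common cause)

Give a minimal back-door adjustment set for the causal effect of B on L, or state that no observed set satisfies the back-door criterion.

desc(B)\{B}={G,L}; candidates ⊆ {C,M}.
B↔L: latent back-door arc(s) into B.
size 0: {}; under {} B still reaches {C,L,M} ∋ L.
size 1: {C}, {M}; under {C} B still reaches {L} ∋ L.
size 2: {C,M}; under {C,M} B still reaches {L} ∋ L.
B↔L cannot be blocked by any observed set — no back-door set.

B→L: no observed back-door set.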